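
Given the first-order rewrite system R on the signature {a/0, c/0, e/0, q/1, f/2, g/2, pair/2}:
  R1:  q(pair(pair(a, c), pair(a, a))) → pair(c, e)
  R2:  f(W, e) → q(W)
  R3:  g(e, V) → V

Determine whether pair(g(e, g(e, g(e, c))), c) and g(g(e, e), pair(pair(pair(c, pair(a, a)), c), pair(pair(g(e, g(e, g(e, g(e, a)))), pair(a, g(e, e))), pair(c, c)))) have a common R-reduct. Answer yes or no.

no — NF(t₁) = pair(c, c), NF(t₂) = pair(pair(pair(c, pair(a, a)), c), pair(pair(a, pair(a, e)), pair(c, c)))

Reduce t₁ = pair(g(e, g(e, g(e, c))), c):
1. pair(g(e, g(e, g(e, c))), c)  →  pair(g(e, g(e, c)), c)   [R3 at 1]
2. pair(g(e, g(e, c)), c)  →  pair(g(e, c), c)   [R3 at 1]
3. pair(g(e, c), c)  →  pair(c, c)   [R3 at 1]

Reduce t₂ = g(g(e, e), pair(pair(pair(c, pair(a, a)), c), pair(pair(g(e, g(e, g(e, g(e, a)))), pair(a, g(e, e))), pair(c, c)))):
1. g(g(e, e), pair(pair(pair(c, pair(a, a)), c), pair(pair(g(e, g(e, g(e, g(e, a)))), pair(a, g(e, e))), pair(c, c))))  →  g(e, pair(pair(pair(c, pair(a, a)), c), pair(pair(g(e, g(e, g(e, g(e, a)))), pair(a, g(e, e))), pair(c, c))))   [R3 at 1]
2. g(e, pair(pair(pair(c, pair(a, a)), c), pair(pair(g(e, g(e, g(e, g(e, a)))), pair(a, g(e, e))), pair(c, c))))  →  pair(pair(pair(c, pair(a, a)), c), pair(pair(g(e, g(e, g(e, g(e, a)))), pair(a, g(e, e))), pair(c, c)))   [R3 at ε]
3. pair(pair(pair(c, pair(a, a)), c), pair(pair(g(e, g(e, g(e, g(e, a)))), pair(a, g(e, e))), pair(c, c)))  →  pair(pair(pair(c, pair(a, a)), c), pair(pair(g(e, g(e, g(e, a))), pair(a, g(e, e))), pair(c, c)))   [R3 at 2.1.1]
4. pair(pair(pair(c, pair(a, a)), c), pair(pair(g(e, g(e, g(e, a))), pair(a, g(e, e))), pair(c, c)))  →  pair(pair(pair(c, pair(a, a)), c), pair(pair(g(e, g(e, a)), pair(a, g(e, e))), pair(c, c)))   [R3 at 2.1.1]
5. pair(pair(pair(c, pair(a, a)), c), pair(pair(g(e, g(e, a)), pair(a, g(e, e))), pair(c, c)))  →  pair(pair(pair(c, pair(a, a)), c), pair(pair(g(e, a), pair(a, g(e, e))), pair(c, c)))   [R3 at 2.1.1]
6. pair(pair(pair(c, pair(a, a)), c), pair(pair(g(e, a), pair(a, g(e, e))), pair(c, c)))  →  pair(pair(pair(c, pair(a, a)), c), pair(pair(a, pair(a, g(e, e))), pair(c, c)))   [R3 at 2.1.1]
7. pair(pair(pair(c, pair(a, a)), c), pair(pair(a, pair(a, g(e, e))), pair(c, c)))  →  pair(pair(pair(c, pair(a, a)), c), pair(pair(a, pair(a, e)), pair(c, c)))   [R3 at 2.1.2.2]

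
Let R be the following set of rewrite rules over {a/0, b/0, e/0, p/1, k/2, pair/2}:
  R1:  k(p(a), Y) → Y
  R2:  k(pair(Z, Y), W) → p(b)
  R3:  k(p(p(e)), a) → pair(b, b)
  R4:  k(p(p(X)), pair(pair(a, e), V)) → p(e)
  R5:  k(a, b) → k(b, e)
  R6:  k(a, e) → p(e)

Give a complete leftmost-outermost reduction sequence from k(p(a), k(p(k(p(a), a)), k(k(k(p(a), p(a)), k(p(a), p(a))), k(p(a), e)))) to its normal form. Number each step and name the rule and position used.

1. k(p(a), k(p(k(p(a), a)), k(k(k(p(a), p(a)), k(p(a), p(a))), k(p(a), e))))  →  k(p(k(p(a), a)), k(k(k(p(a), p(a)), k(p(a), p(a))), k(p(a), e)))   [R1 at ε]
2. k(p(k(p(a), a)), k(k(k(p(a), p(a)), k(p(a), p(a))), k(p(a), e)))  →  k(p(a), k(k(k(p(a), p(a)), k(p(a), p(a))), k(p(a), e)))   [R1 at 1.1]
3. k(p(a), k(k(k(p(a), p(a)), k(p(a), p(a))), k(p(a), e)))  →  k(k(k(p(a), p(a)), k(p(a), p(a))), k(p(a), e))   [R1 at ε]
4. k(k(k(p(a), p(a)), k(p(a), p(a))), k(p(a), e))  →  k(k(p(a), k(p(a), p(a))), k(p(a), e))   [R1 at 1.1]
5. k(k(p(a), k(p(a), p(a))), k(p(a), e))  →  k(k(p(a), p(a)), k(p(a), e))   [R1 at 1]
6. k(k(p(a), p(a)), k(p(a), e))  →  k(p(a), k(p(a), e))   [R1 at 1]
7. k(p(a), k(p(a), e))  →  k(p(a), e)   [R1 at ε]
8. k(p(a), e)  →  e   [R1 at ε]

e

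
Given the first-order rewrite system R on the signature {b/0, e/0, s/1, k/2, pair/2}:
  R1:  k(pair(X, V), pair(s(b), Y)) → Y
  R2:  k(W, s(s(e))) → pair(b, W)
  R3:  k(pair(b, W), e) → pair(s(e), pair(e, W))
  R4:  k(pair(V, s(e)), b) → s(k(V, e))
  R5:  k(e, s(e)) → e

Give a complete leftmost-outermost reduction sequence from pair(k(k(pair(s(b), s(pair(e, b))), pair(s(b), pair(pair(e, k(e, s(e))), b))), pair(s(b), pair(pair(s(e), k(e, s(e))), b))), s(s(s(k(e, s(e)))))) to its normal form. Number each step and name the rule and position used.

1. pair(k(k(pair(s(b), s(pair(e, b))), pair(s(b), pair(pair(e, k(e, s(e))), b))), pair(s(b), pair(pair(s(e), k(e, s(e))), b))), s(s(s(k(e, s(e))))))  →  pair(k(pair(pair(e, k(e, s(e))), b), pair(s(b), pair(pair(s(e), k(e, s(e))), b))), s(s(s(k(e, s(e))))))   [R1 at 1.1]
2. pair(k(pair(pair(e, k(e, s(e))), b), pair(s(b), pair(pair(s(e), k(e, s(e))), b))), s(s(s(k(e, s(e))))))  →  pair(pair(pair(s(e), k(e, s(e))), b), s(s(s(k(e, s(e))))))   [R1 at 1]
3. pair(pair(pair(s(e), k(e, s(e))), b), s(s(s(k(e, s(e))))))  →  pair(pair(pair(s(e), e), b), s(s(s(k(e, s(e))))))   [R5 at 1.1.2]
4. pair(pair(pair(s(e), e), b), s(s(s(k(e, s(e))))))  →  pair(pair(pair(s(e), e), b), s(s(s(e))))   [R5 at 2.1.1.1]

pair(pair(pair(s(e), e), b), s(s(s(e))))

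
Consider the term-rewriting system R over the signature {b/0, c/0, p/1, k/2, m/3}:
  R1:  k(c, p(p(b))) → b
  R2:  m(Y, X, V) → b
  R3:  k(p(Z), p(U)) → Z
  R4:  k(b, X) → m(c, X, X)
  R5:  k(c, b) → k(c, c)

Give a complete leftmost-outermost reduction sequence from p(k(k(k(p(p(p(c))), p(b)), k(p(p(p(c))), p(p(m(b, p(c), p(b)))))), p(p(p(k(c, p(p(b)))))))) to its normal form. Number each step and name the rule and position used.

p(c)

1. p(k(k(k(p(p(p(c))), p(b)), k(p(p(p(c))), p(p(m(b, p(c), p(b)))))), p(p(p(k(c, p(p(b))))))))  →  p(k(k(p(p(c)), k(p(p(p(c))), p(p(m(b, p(c), p(b)))))), p(p(p(k(c, p(p(b))))))))   [R3 at 1.1.1]
2. p(k(k(p(p(c)), k(p(p(p(c))), p(p(m(b, p(c), p(b)))))), p(p(p(k(c, p(p(b))))))))  →  p(k(k(p(p(c)), p(p(c))), p(p(p(k(c, p(p(b))))))))   [R3 at 1.1.2]
3. p(k(k(p(p(c)), p(p(c))), p(p(p(k(c, p(p(b))))))))  →  p(k(p(c), p(p(p(k(c, p(p(b))))))))   [R3 at 1.1]
4. p(k(p(c), p(p(p(k(c, p(p(b))))))))  →  p(c)   [R3 at 1]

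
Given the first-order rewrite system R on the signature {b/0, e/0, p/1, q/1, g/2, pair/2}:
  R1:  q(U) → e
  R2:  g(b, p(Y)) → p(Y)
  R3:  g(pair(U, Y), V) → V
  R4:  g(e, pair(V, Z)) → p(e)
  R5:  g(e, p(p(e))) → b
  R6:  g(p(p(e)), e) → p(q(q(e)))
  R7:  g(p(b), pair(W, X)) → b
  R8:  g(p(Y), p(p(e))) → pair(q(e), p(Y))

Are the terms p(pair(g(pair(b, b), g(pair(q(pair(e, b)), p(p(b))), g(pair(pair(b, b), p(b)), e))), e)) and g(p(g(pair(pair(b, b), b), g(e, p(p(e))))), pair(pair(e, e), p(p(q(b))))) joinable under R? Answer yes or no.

no — NF(t₁) = p(pair(e, e)), NF(t₂) = b

Reduce t₁ = p(pair(g(pair(b, b), g(pair(q(pair(e, b)), p(p(b))), g(pair(pair(b, b), p(b)), e))), e)):
1. p(pair(g(pair(b, b), g(pair(q(pair(e, b)), p(p(b))), g(pair(pair(b, b), p(b)), e))), e))  →  p(pair(g(pair(q(pair(e, b)), p(p(b))), g(pair(pair(b, b), p(b)), e)), e))   [R3 at 1.1]
2. p(pair(g(pair(q(pair(e, b)), p(p(b))), g(pair(pair(b, b), p(b)), e)), e))  →  p(pair(g(pair(pair(b, b), p(b)), e), e))   [R3 at 1.1]
3. p(pair(g(pair(pair(b, b), p(b)), e), e))  →  p(pair(e, e))   [R3 at 1.1]

Reduce t₂ = g(p(g(pair(pair(b, b), b), g(e, p(p(e))))), pair(pair(e, e), p(p(q(b))))):
1. g(p(g(pair(pair(b, b), b), g(e, p(p(e))))), pair(pair(e, e), p(p(q(b)))))  →  g(p(g(e, p(p(e)))), pair(pair(e, e), p(p(q(b)))))   [R3 at 1.1]
2. g(p(g(e, p(p(e)))), pair(pair(e, e), p(p(q(b)))))  →  g(p(b), pair(pair(e, e), p(p(q(b)))))   [R5 at 1.1]
3. g(p(b), pair(pair(e, e), p(p(q(b)))))  →  b   [R7 at ε]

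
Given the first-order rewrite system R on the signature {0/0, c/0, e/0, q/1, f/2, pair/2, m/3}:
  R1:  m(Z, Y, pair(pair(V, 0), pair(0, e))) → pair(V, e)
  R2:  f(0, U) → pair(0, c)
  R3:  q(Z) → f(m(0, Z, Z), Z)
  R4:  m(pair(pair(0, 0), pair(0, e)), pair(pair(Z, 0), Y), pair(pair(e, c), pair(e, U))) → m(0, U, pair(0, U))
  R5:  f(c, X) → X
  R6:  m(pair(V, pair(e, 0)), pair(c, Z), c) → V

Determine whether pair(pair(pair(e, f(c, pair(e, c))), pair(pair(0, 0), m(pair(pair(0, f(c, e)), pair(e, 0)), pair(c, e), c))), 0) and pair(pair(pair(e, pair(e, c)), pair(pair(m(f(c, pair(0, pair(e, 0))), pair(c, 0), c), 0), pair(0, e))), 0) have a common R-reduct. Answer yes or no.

Reduce t₁ = pair(pair(pair(e, f(c, pair(e, c))), pair(pair(0, 0), m(pair(pair(0, f(c, e)), pair(e, 0)), pair(c, e), c))), 0):
1. pair(pair(pair(e, f(c, pair(e, c))), pair(pair(0, 0), m(pair(pair(0, f(c, e)), pair(e, 0)), pair(c, e), c))), 0)  →  pair(pair(pair(e, pair(e, c)), pair(pair(0, 0), m(pair(pair(0, f(c, e)), pair(e, 0)), pair(c, e), c))), 0)   [R5 at 1.1.2]
2. pair(pair(pair(e, pair(e, c)), pair(pair(0, 0), m(pair(pair(0, f(c, e)), pair(e, 0)), pair(c, e), c))), 0)  →  pair(pair(pair(e, pair(e, c)), pair(pair(0, 0), pair(0, f(c, e)))), 0)   [R6 at 1.2.2]
3. pair(pair(pair(e, pair(e, c)), pair(pair(0, 0), pair(0, f(c, e)))), 0)  →  pair(pair(pair(e, pair(e, c)), pair(pair(0, 0), pair(0, e))), 0)   [R5 at 1.2.2.2]

Reduce t₂ = pair(pair(pair(e, pair(e, c)), pair(pair(m(f(c, pair(0, pair(e, 0))), pair(c, 0), c), 0), pair(0, e))), 0):
1. pair(pair(pair(e, pair(e, c)), pair(pair(m(f(c, pair(0, pair(e, 0))), pair(c, 0), c), 0), pair(0, e))), 0)  →  pair(pair(pair(e, pair(e, c)), pair(pair(m(pair(0, pair(e, 0)), pair(c, 0), c), 0), pair(0, e))), 0)   [R5 at 1.2.1.1.1]
2. pair(pair(pair(e, pair(e, c)), pair(pair(m(pair(0, pair(e, 0)), pair(c, 0), c), 0), pair(0, e))), 0)  →  pair(pair(pair(e, pair(e, c)), pair(pair(0, 0), pair(0, e))), 0)   [R6 at 1.2.1.1]

yes — NF(t₁) = pair(pair(pair(e, pair(e, c)), pair(pair(0, 0), pair(0, e))), 0), NF(t₂) = pair(pair(pair(e, pair(e, c)), pair(pair(0, 0), pair(0, e))), 0)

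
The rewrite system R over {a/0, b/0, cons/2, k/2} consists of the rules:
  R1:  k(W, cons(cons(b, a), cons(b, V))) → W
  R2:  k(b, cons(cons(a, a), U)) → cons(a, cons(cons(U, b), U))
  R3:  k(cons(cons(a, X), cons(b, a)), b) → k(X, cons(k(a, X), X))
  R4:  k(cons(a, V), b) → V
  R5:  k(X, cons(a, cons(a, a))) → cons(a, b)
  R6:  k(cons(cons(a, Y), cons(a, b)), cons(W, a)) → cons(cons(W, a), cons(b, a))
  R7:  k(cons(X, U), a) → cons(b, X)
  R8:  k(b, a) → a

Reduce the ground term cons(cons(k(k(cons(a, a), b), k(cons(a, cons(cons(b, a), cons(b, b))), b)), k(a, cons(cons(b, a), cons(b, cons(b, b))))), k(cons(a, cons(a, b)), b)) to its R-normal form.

1. cons(cons(k(k(cons(a, a), b), k(cons(a, cons(cons(b, a), cons(b, b))), b)), k(a, cons(cons(b, a), cons(b, cons(b, b))))), k(cons(a, cons(a, b)), b))  →  cons(cons(k(a, k(cons(a, cons(cons(b, a), cons(b, b))), b)), k(a, cons(cons(b, a), cons(b, cons(b, b))))), k(cons(a, cons(a, b)), b))   [R4 at 1.1.1]
2. cons(cons(k(a, k(cons(a, cons(cons(b, a), cons(b, b))), b)), k(a, cons(cons(b, a), cons(b, cons(b, b))))), k(cons(a, cons(a, b)), b))  →  cons(cons(k(a, cons(cons(b, a), cons(b, b))), k(a, cons(cons(b, a), cons(b, cons(b, b))))), k(cons(a, cons(a, b)), b))   [R4 at 1.1.2]
3. cons(cons(k(a, cons(cons(b, a), cons(b, b))), k(a, cons(cons(b, a), cons(b, cons(b, b))))), k(cons(a, cons(a, b)), b))  →  cons(cons(a, k(a, cons(cons(b, a), cons(b, cons(b, b))))), k(cons(a, cons(a, b)), b))   [R1 at 1.1]
4. cons(cons(a, k(a, cons(cons(b, a), cons(b, cons(b, b))))), k(cons(a, cons(a, b)), b))  →  cons(cons(a, a), k(cons(a, cons(a, b)), b))   [R1 at 1.2]
5. cons(cons(a, a), k(cons(a, cons(a, b)), b))  →  cons(cons(a, a), cons(a, b))   [R4 at 2]

cons(cons(a, a), cons(a, b))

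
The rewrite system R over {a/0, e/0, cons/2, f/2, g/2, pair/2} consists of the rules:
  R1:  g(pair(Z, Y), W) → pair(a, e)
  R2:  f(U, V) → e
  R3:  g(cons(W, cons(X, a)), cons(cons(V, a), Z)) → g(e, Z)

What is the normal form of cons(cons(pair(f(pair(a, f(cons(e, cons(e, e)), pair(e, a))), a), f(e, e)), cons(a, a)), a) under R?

cons(cons(pair(e, e), cons(a, a)), a)

1. cons(cons(pair(f(pair(a, f(cons(e, cons(e, e)), pair(e, a))), a), f(e, e)), cons(a, a)), a)  →  cons(cons(pair(e, f(e, e)), cons(a, a)), a)   [R2 at 1.1.1]
2. cons(cons(pair(e, f(e, e)), cons(a, a)), a)  →  cons(cons(pair(e, e), cons(a, a)), a)   [R2 at 1.1.2]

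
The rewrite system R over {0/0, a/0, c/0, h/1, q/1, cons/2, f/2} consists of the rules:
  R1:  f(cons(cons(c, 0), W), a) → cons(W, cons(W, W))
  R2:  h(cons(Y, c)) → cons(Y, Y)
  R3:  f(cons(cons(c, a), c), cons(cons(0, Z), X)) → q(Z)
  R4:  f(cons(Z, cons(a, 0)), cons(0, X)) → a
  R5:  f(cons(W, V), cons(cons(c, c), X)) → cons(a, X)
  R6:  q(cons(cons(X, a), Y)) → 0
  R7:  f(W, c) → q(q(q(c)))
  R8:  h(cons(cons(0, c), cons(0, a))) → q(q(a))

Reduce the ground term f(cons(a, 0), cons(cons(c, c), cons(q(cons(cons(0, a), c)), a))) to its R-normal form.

cons(a, cons(0, a))

1. f(cons(a, 0), cons(cons(c, c), cons(q(cons(cons(0, a), c)), a)))  →  cons(a, cons(q(cons(cons(0, a), c)), a))   [R5 at ε]
2. cons(a, cons(q(cons(cons(0, a), c)), a))  →  cons(a, cons(0, a))   [R6 at 2.1]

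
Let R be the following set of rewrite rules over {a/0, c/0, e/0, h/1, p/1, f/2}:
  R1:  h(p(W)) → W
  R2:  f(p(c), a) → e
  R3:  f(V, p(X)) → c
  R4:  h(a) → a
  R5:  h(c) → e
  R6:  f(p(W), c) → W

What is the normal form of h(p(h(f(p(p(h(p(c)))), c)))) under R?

c

1. h(p(h(f(p(p(h(p(c)))), c))))  →  h(f(p(p(h(p(c)))), c))   [R1 at ε]
2. h(f(p(p(h(p(c)))), c))  →  h(p(h(p(c))))   [R6 at 1]
3. h(p(h(p(c))))  →  h(p(c))   [R1 at ε]
4. h(p(c))  →  c   [R1 at ε]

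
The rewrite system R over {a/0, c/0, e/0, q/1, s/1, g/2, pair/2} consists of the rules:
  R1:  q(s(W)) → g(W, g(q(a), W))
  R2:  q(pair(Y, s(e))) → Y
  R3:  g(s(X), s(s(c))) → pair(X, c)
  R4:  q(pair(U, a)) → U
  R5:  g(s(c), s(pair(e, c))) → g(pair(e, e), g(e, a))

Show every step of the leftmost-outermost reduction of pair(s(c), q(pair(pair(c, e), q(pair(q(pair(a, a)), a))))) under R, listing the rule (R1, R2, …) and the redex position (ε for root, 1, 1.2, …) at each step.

pair(s(c), pair(c, e))

1. pair(s(c), q(pair(pair(c, e), q(pair(q(pair(a, a)), a)))))  →  pair(s(c), q(pair(pair(c, e), q(pair(a, a)))))   [R4 at 2.1.2]
2. pair(s(c), q(pair(pair(c, e), q(pair(a, a)))))  →  pair(s(c), q(pair(pair(c, e), a)))   [R4 at 2.1.2]
3. pair(s(c), q(pair(pair(c, e), a)))  →  pair(s(c), pair(c, e))   [R4 at 2]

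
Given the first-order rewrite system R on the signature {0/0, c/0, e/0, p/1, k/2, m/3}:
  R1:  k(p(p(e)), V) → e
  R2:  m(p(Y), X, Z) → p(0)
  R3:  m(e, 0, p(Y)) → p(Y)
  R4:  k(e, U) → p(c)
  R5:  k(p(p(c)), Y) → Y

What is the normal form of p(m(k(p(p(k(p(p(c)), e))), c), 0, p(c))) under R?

1. p(m(k(p(p(k(p(p(c)), e))), c), 0, p(c)))  →  p(m(k(p(p(e)), c), 0, p(c)))   [R5 at 1.1.1.1.1]
2. p(m(k(p(p(e)), c), 0, p(c)))  →  p(m(e, 0, p(c)))   [R1 at 1.1]
3. p(m(e, 0, p(c)))  →  p(p(c))   [R3 at 1]

p(p(c))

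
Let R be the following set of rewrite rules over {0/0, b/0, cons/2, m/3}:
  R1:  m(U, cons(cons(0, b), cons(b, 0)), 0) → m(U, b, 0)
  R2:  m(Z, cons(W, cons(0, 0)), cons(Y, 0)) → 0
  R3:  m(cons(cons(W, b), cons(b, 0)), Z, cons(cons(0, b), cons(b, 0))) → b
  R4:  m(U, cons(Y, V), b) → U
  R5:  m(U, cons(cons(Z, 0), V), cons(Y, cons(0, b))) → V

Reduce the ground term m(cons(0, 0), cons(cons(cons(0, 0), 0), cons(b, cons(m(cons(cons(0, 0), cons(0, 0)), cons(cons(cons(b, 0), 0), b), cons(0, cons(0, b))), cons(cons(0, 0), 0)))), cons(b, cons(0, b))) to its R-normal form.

1. m(cons(0, 0), cons(cons(cons(0, 0), 0), cons(b, cons(m(cons(cons(0, 0), cons(0, 0)), cons(cons(cons(b, 0), 0), b), cons(0, cons(0, b))), cons(cons(0, 0), 0)))), cons(b, cons(0, b)))  →  cons(b, cons(m(cons(cons(0, 0), cons(0, 0)), cons(cons(cons(b, 0), 0), b), cons(0, cons(0, b))), cons(cons(0, 0), 0)))   [R5 at ε]
2. cons(b, cons(m(cons(cons(0, 0), cons(0, 0)), cons(cons(cons(b, 0), 0), b), cons(0, cons(0, b))), cons(cons(0, 0), 0)))  →  cons(b, cons(b, cons(cons(0, 0), 0)))   [R5 at 2.1]

cons(b, cons(b, cons(cons(0, 0), 0)))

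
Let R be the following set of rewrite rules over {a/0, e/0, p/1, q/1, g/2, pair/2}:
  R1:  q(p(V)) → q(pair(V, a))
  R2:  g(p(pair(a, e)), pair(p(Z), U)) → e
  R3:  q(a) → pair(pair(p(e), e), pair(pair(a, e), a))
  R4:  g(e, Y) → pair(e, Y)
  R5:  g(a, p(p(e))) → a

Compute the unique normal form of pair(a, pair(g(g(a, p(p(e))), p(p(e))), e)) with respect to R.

1. pair(a, pair(g(g(a, p(p(e))), p(p(e))), e))  →  pair(a, pair(g(a, p(p(e))), e))   [R5 at 2.1.1]
2. pair(a, pair(g(a, p(p(e))), e))  →  pair(a, pair(a, e))   [R5 at 2.1]

pair(a, pair(a, e))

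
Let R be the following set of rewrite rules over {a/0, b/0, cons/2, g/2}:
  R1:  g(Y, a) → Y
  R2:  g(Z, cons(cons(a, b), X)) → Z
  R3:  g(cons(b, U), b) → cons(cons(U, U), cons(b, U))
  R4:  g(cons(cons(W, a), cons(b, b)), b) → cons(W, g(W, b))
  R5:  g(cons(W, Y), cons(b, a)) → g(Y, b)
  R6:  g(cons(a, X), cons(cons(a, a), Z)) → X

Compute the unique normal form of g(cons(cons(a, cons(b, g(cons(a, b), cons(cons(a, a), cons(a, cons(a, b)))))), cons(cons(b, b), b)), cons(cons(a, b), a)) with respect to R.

cons(cons(a, cons(b, b)), cons(cons(b, b), b))

1. g(cons(cons(a, cons(b, g(cons(a, b), cons(cons(a, a), cons(a, cons(a, b)))))), cons(cons(b, b), b)), cons(cons(a, b), a))  →  cons(cons(a, cons(b, g(cons(a, b), cons(cons(a, a), cons(a, cons(a, b)))))), cons(cons(b, b), b))   [R2 at ε]
2. cons(cons(a, cons(b, g(cons(a, b), cons(cons(a, a), cons(a, cons(a, b)))))), cons(cons(b, b), b))  →  cons(cons(a, cons(b, b)), cons(cons(b, b), b))   [R6 at 1.2.2]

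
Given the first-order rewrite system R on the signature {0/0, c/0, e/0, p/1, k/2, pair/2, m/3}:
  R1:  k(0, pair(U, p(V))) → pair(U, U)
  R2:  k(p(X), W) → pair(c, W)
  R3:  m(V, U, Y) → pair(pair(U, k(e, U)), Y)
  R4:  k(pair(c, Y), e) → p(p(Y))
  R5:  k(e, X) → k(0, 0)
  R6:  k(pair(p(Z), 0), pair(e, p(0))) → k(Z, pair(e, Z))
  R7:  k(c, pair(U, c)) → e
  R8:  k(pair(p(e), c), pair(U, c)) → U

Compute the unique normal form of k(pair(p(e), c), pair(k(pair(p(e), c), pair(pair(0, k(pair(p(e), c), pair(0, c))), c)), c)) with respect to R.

1. k(pair(p(e), c), pair(k(pair(p(e), c), pair(pair(0, k(pair(p(e), c), pair(0, c))), c)), c))  →  k(pair(p(e), c), pair(pair(0, k(pair(p(e), c), pair(0, c))), c))   [R8 at ε]
2. k(pair(p(e), c), pair(pair(0, k(pair(p(e), c), pair(0, c))), c))  →  pair(0, k(pair(p(e), c), pair(0, c)))   [R8 at ε]
3. pair(0, k(pair(p(e), c), pair(0, c)))  →  pair(0, 0)   [R8 at 2]

pair(0, 0)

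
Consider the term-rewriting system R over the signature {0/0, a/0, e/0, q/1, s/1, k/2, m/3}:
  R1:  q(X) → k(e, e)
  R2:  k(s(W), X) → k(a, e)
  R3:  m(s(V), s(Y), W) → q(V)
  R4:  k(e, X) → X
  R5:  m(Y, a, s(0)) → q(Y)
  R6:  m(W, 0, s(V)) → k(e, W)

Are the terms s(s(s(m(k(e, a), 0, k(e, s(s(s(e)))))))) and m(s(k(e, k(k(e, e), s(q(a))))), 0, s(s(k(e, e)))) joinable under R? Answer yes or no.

no — NF(t₁) = s(s(s(a))), NF(t₂) = s(s(e))

Reduce t₁ = s(s(s(m(k(e, a), 0, k(e, s(s(s(e)))))))):
1. s(s(s(m(k(e, a), 0, k(e, s(s(s(e))))))))  →  s(s(s(m(a, 0, k(e, s(s(s(e))))))))   [R4 at 1.1.1.1]
2. s(s(s(m(a, 0, k(e, s(s(s(e))))))))  →  s(s(s(m(a, 0, s(s(s(e)))))))   [R4 at 1.1.1.3]
3. s(s(s(m(a, 0, s(s(s(e)))))))  →  s(s(s(k(e, a))))   [R6 at 1.1.1]
4. s(s(s(k(e, a))))  →  s(s(s(a)))   [R4 at 1.1.1]

Reduce t₂ = m(s(k(e, k(k(e, e), s(q(a))))), 0, s(s(k(e, e)))):
1. m(s(k(e, k(k(e, e), s(q(a))))), 0, s(s(k(e, e))))  →  k(e, s(k(e, k(k(e, e), s(q(a))))))   [R6 at ε]
2. k(e, s(k(e, k(k(e, e), s(q(a))))))  →  s(k(e, k(k(e, e), s(q(a)))))   [R4 at ε]
3. s(k(e, k(k(e, e), s(q(a)))))  →  s(k(k(e, e), s(q(a))))   [R4 at 1]
4. s(k(k(e, e), s(q(a))))  →  s(k(e, s(q(a))))   [R4 at 1.1]
5. s(k(e, s(q(a))))  →  s(s(q(a)))   [R4 at 1]
6. s(s(q(a)))  →  s(s(k(e, e)))   [R1 at 1.1]
7. s(s(k(e, e)))  →  s(s(e))   [R4 at 1.1]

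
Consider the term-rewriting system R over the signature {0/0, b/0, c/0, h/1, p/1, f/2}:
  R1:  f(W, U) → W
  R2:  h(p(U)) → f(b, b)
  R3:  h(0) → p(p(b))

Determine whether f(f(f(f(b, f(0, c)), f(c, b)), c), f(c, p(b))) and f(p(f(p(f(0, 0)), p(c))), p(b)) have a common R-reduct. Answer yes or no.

Reduce t₁ = f(f(f(f(b, f(0, c)), f(c, b)), c), f(c, p(b))):
1. f(f(f(f(b, f(0, c)), f(c, b)), c), f(c, p(b)))  →  f(f(f(b, f(0, c)), f(c, b)), c)   [R1 at ε]
2. f(f(f(b, f(0, c)), f(c, b)), c)  →  f(f(b, f(0, c)), f(c, b))   [R1 at ε]
3. f(f(b, f(0, c)), f(c, b))  →  f(b, f(0, c))   [R1 at ε]
4. f(b, f(0, c))  →  b   [R1 at ε]

Reduce t₂ = f(p(f(p(f(0, 0)), p(c))), p(b)):
1. f(p(f(p(f(0, 0)), p(c))), p(b))  →  p(f(p(f(0, 0)), p(c)))   [R1 at ε]
2. p(f(p(f(0, 0)), p(c)))  →  p(p(f(0, 0)))   [R1 at 1]
3. p(p(f(0, 0)))  →  p(p(0))   [R1 at 1.1]

no — NF(t₁) = b, NF(t₂) = p(p(0))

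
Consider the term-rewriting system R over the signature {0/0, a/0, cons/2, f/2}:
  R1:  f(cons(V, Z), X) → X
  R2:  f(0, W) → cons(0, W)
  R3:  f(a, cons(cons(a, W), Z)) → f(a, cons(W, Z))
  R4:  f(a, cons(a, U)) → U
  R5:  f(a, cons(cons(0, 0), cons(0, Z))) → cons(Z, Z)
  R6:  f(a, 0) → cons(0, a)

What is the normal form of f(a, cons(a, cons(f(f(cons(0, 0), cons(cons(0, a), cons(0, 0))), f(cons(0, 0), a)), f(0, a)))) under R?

cons(a, cons(0, a))

1. f(a, cons(a, cons(f(f(cons(0, 0), cons(cons(0, a), cons(0, 0))), f(cons(0, 0), a)), f(0, a))))  →  cons(f(f(cons(0, 0), cons(cons(0, a), cons(0, 0))), f(cons(0, 0), a)), f(0, a))   [R4 at ε]
2. cons(f(f(cons(0, 0), cons(cons(0, a), cons(0, 0))), f(cons(0, 0), a)), f(0, a))  →  cons(f(cons(cons(0, a), cons(0, 0)), f(cons(0, 0), a)), f(0, a))   [R1 at 1.1]
3. cons(f(cons(cons(0, a), cons(0, 0)), f(cons(0, 0), a)), f(0, a))  →  cons(f(cons(0, 0), a), f(0, a))   [R1 at 1]
4. cons(f(cons(0, 0), a), f(0, a))  →  cons(a, f(0, a))   [R1 at 1]
5. cons(a, f(0, a))  →  cons(a, cons(0, a))   [R2 at 2]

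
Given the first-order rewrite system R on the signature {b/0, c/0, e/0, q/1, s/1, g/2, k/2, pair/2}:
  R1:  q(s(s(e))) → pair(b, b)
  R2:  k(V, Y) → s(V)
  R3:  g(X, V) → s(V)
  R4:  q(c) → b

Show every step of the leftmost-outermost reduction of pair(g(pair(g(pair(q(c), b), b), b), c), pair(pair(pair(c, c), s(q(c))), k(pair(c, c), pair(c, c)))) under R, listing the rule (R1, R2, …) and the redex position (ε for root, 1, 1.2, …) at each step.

1. pair(g(pair(g(pair(q(c), b), b), b), c), pair(pair(pair(c, c), s(q(c))), k(pair(c, c), pair(c, c))))  →  pair(s(c), pair(pair(pair(c, c), s(q(c))), k(pair(c, c), pair(c, c))))   [R3 at 1]
2. pair(s(c), pair(pair(pair(c, c), s(q(c))), k(pair(c, c), pair(c, c))))  →  pair(s(c), pair(pair(pair(c, c), s(b)), k(pair(c, c), pair(c, c))))   [R4 at 2.1.2.1]
3. pair(s(c), pair(pair(pair(c, c), s(b)), k(pair(c, c), pair(c, c))))  →  pair(s(c), pair(pair(pair(c, c), s(b)), s(pair(c, c))))   [R2 at 2.2]

pair(s(c), pair(pair(pair(c, c), s(b)), s(pair(c, c))))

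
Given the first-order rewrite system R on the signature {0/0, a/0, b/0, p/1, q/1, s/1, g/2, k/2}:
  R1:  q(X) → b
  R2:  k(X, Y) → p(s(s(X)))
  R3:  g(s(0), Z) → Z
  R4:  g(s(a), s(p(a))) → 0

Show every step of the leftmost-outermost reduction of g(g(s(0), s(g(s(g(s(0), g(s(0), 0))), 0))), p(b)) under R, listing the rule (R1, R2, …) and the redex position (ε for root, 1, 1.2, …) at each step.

1. g(g(s(0), s(g(s(g(s(0), g(s(0), 0))), 0))), p(b))  →  g(s(g(s(g(s(0), g(s(0), 0))), 0)), p(b))   [R3 at 1]
2. g(s(g(s(g(s(0), g(s(0), 0))), 0)), p(b))  →  g(s(g(s(g(s(0), 0)), 0)), p(b))   [R3 at 1.1.1.1]
3. g(s(g(s(g(s(0), 0)), 0)), p(b))  →  g(s(g(s(0), 0)), p(b))   [R3 at 1.1.1.1]
4. g(s(g(s(0), 0)), p(b))  →  g(s(0), p(b))   [R3 at 1.1]
5. g(s(0), p(b))  →  p(b)   [R3 at ε]

p(b)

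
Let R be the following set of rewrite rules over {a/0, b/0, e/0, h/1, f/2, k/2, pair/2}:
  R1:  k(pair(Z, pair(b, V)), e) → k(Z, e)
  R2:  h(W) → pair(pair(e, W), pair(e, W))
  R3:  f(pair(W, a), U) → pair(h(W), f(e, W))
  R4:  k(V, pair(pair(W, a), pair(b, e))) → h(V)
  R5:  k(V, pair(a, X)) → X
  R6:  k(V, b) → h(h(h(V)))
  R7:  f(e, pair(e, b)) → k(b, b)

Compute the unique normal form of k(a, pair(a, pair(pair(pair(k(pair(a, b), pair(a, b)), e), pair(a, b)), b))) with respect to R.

pair(pair(pair(b, e), pair(a, b)), b)

1. k(a, pair(a, pair(pair(pair(k(pair(a, b), pair(a, b)), e), pair(a, b)), b)))  →  pair(pair(pair(k(pair(a, b), pair(a, b)), e), pair(a, b)), b)   [R5 at ε]
2. pair(pair(pair(k(pair(a, b), pair(a, b)), e), pair(a, b)), b)  →  pair(pair(pair(b, e), pair(a, b)), b)   [R5 at 1.1.1]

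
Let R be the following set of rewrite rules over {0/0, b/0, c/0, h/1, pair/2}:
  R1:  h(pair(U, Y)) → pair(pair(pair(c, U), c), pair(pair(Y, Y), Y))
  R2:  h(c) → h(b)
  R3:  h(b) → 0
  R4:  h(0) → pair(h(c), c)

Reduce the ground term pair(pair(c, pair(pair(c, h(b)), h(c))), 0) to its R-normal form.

pair(pair(c, pair(pair(c, 0), 0)), 0)

1. pair(pair(c, pair(pair(c, h(b)), h(c))), 0)  →  pair(pair(c, pair(pair(c, 0), h(c))), 0)   [R3 at 1.2.1.2]
2. pair(pair(c, pair(pair(c, 0), h(c))), 0)  →  pair(pair(c, pair(pair(c, 0), h(b))), 0)   [R2 at 1.2.2]
3. pair(pair(c, pair(pair(c, 0), h(b))), 0)  →  pair(pair(c, pair(pair(c, 0), 0)), 0)   [R3 at 1.2.2]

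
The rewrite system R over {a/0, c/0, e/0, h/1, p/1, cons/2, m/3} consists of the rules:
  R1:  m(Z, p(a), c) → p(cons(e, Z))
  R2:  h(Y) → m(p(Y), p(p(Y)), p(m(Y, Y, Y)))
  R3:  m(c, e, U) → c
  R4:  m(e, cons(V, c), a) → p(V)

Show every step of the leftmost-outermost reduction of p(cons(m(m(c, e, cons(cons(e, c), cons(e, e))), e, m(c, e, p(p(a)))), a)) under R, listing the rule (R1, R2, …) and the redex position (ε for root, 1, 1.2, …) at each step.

p(cons(c, a))

1. p(cons(m(m(c, e, cons(cons(e, c), cons(e, e))), e, m(c, e, p(p(a)))), a))  →  p(cons(m(c, e, m(c, e, p(p(a)))), a))   [R3 at 1.1.1]
2. p(cons(m(c, e, m(c, e, p(p(a)))), a))  →  p(cons(c, a))   [R3 at 1.1]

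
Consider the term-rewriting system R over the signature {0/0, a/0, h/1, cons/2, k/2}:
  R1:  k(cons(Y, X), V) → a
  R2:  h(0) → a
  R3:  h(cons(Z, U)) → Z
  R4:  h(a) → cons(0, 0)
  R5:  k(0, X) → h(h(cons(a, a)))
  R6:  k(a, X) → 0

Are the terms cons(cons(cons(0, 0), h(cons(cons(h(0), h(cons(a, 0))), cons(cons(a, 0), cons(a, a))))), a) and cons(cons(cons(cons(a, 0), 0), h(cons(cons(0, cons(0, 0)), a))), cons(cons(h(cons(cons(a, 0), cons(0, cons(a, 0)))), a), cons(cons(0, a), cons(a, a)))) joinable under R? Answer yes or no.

no — NF(t₁) = cons(cons(cons(0, 0), cons(a, a)), a), NF(t₂) = cons(cons(cons(cons(a, 0), 0), cons(0, cons(0, 0))), cons(cons(cons(a, 0), a), cons(cons(0, a), cons(a, a))))

Reduce t₁ = cons(cons(cons(0, 0), h(cons(cons(h(0), h(cons(a, 0))), cons(cons(a, 0), cons(a, a))))), a):
1. cons(cons(cons(0, 0), h(cons(cons(h(0), h(cons(a, 0))), cons(cons(a, 0), cons(a, a))))), a)  →  cons(cons(cons(0, 0), cons(h(0), h(cons(a, 0)))), a)   [R3 at 1.2]
2. cons(cons(cons(0, 0), cons(h(0), h(cons(a, 0)))), a)  →  cons(cons(cons(0, 0), cons(a, h(cons(a, 0)))), a)   [R2 at 1.2.1]
3. cons(cons(cons(0, 0), cons(a, h(cons(a, 0)))), a)  →  cons(cons(cons(0, 0), cons(a, a)), a)   [R3 at 1.2.2]

Reduce t₂ = cons(cons(cons(cons(a, 0), 0), h(cons(cons(0, cons(0, 0)), a))), cons(cons(h(cons(cons(a, 0), cons(0, cons(a, 0)))), a), cons(cons(0, a), cons(a, a)))):
1. cons(cons(cons(cons(a, 0), 0), h(cons(cons(0, cons(0, 0)), a))), cons(cons(h(cons(cons(a, 0), cons(0, cons(a, 0)))), a), cons(cons(0, a), cons(a, a))))  →  cons(cons(cons(cons(a, 0), 0), cons(0, cons(0, 0))), cons(cons(h(cons(cons(a, 0), cons(0, cons(a, 0)))), a), cons(cons(0, a), cons(a, a))))   [R3 at 1.2]
2. cons(cons(cons(cons(a, 0), 0), cons(0, cons(0, 0))), cons(cons(h(cons(cons(a, 0), cons(0, cons(a, 0)))), a), cons(cons(0, a), cons(a, a))))  →  cons(cons(cons(cons(a, 0), 0), cons(0, cons(0, 0))), cons(cons(cons(a, 0), a), cons(cons(0, a), cons(a, a))))   [R3 at 2.1.1]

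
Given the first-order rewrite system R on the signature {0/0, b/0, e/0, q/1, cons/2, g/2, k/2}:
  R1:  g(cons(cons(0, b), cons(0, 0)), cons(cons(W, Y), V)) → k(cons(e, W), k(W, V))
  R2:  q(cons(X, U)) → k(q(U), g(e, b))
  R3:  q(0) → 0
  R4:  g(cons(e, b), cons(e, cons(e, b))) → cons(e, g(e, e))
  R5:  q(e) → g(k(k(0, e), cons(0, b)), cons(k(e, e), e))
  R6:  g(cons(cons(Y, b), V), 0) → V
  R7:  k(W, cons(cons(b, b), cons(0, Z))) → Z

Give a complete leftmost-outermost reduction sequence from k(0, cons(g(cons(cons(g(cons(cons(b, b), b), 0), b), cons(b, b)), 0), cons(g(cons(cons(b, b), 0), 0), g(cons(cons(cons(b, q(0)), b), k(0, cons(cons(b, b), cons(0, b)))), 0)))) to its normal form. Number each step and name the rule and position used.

1. k(0, cons(g(cons(cons(g(cons(cons(b, b), b), 0), b), cons(b, b)), 0), cons(g(cons(cons(b, b), 0), 0), g(cons(cons(cons(b, q(0)), b), k(0, cons(cons(b, b), cons(0, b)))), 0))))  →  k(0, cons(cons(b, b), cons(g(cons(cons(b, b), 0), 0), g(cons(cons(cons(b, q(0)), b), k(0, cons(cons(b, b), cons(0, b)))), 0))))   [R6 at 2.1]
2. k(0, cons(cons(b, b), cons(g(cons(cons(b, b), 0), 0), g(cons(cons(cons(b, q(0)), b), k(0, cons(cons(b, b), cons(0, b)))), 0))))  →  k(0, cons(cons(b, b), cons(0, g(cons(cons(cons(b, q(0)), b), k(0, cons(cons(b, b), cons(0, b)))), 0))))   [R6 at 2.2.1]
3. k(0, cons(cons(b, b), cons(0, g(cons(cons(cons(b, q(0)), b), k(0, cons(cons(b, b), cons(0, b)))), 0))))  →  g(cons(cons(cons(b, q(0)), b), k(0, cons(cons(b, b), cons(0, b)))), 0)   [R7 at ε]
4. g(cons(cons(cons(b, q(0)), b), k(0, cons(cons(b, b), cons(0, b)))), 0)  →  k(0, cons(cons(b, b), cons(0, b)))   [R6 at ε]
5. k(0, cons(cons(b, b), cons(0, b)))  →  b   [R7 at ε]

b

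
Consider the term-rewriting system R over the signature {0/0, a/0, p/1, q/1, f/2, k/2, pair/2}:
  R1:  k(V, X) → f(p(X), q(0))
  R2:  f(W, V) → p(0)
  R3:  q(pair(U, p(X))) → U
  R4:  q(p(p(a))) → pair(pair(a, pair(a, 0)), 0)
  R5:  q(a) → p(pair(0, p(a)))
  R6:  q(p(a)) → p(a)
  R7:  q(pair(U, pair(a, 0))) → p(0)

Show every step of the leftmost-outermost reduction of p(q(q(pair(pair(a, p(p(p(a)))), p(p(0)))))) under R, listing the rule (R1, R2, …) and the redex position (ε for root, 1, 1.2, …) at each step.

1. p(q(q(pair(pair(a, p(p(p(a)))), p(p(0))))))  →  p(q(pair(a, p(p(p(a))))))   [R3 at 1.1]
2. p(q(pair(a, p(p(p(a))))))  →  p(a)   [R3 at 1]

p(a)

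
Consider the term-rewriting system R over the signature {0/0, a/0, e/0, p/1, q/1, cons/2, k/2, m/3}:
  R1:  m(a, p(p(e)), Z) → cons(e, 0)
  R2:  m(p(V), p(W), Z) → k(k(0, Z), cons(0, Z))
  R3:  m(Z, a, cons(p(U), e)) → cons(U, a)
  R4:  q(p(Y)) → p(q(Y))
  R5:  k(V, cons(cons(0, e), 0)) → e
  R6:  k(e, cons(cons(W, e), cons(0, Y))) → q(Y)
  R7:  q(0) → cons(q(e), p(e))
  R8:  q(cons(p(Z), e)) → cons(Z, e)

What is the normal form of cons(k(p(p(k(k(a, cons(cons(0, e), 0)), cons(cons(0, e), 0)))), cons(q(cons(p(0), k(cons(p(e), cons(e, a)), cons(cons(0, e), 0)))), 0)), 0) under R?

cons(e, 0)

1. cons(k(p(p(k(k(a, cons(cons(0, e), 0)), cons(cons(0, e), 0)))), cons(q(cons(p(0), k(cons(p(e), cons(e, a)), cons(cons(0, e), 0)))), 0)), 0)  →  cons(k(p(p(e)), cons(q(cons(p(0), k(cons(p(e), cons(e, a)), cons(cons(0, e), 0)))), 0)), 0)   [R5 at 1.1.1.1]
2. cons(k(p(p(e)), cons(q(cons(p(0), k(cons(p(e), cons(e, a)), cons(cons(0, e), 0)))), 0)), 0)  →  cons(k(p(p(e)), cons(q(cons(p(0), e)), 0)), 0)   [R5 at 1.2.1.1.2]
3. cons(k(p(p(e)), cons(q(cons(p(0), e)), 0)), 0)  →  cons(k(p(p(e)), cons(cons(0, e), 0)), 0)   [R8 at 1.2.1]
4. cons(k(p(p(e)), cons(cons(0, e), 0)), 0)  →  cons(e, 0)   [R5 at 1]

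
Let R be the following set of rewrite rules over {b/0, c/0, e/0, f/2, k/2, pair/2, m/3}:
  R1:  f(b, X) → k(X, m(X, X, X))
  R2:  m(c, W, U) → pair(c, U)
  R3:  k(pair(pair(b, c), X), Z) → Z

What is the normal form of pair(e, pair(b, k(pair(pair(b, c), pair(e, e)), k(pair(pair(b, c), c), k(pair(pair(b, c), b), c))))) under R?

pair(e, pair(b, c))

1. pair(e, pair(b, k(pair(pair(b, c), pair(e, e)), k(pair(pair(b, c), c), k(pair(pair(b, c), b), c)))))  →  pair(e, pair(b, k(pair(pair(b, c), c), k(pair(pair(b, c), b), c))))   [R3 at 2.2]
2. pair(e, pair(b, k(pair(pair(b, c), c), k(pair(pair(b, c), b), c))))  →  pair(e, pair(b, k(pair(pair(b, c), b), c)))   [R3 at 2.2]
3. pair(e, pair(b, k(pair(pair(b, c), b), c)))  →  pair(e, pair(b, c))   [R3 at 2.2]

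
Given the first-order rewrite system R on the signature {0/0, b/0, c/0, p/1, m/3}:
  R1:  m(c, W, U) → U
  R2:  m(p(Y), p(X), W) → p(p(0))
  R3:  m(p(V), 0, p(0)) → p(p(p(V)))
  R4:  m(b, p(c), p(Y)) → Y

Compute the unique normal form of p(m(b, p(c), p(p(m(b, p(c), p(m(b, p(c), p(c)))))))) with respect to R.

1. p(m(b, p(c), p(p(m(b, p(c), p(m(b, p(c), p(c))))))))  →  p(p(m(b, p(c), p(m(b, p(c), p(c))))))   [R4 at 1]
2. p(p(m(b, p(c), p(m(b, p(c), p(c))))))  →  p(p(m(b, p(c), p(c))))   [R4 at 1.1]
3. p(p(m(b, p(c), p(c))))  →  p(p(c))   [R4 at 1.1]

p(p(c))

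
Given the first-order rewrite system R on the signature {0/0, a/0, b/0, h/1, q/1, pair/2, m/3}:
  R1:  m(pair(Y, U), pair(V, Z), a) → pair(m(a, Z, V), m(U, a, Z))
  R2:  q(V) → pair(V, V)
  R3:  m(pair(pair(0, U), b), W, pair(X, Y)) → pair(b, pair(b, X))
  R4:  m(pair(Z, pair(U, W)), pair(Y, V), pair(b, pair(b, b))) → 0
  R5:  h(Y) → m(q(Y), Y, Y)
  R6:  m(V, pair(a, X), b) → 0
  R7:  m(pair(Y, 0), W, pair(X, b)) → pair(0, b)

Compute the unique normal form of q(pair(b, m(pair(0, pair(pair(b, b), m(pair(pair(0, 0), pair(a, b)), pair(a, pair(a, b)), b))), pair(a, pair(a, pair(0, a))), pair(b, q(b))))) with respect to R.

1. q(pair(b, m(pair(0, pair(pair(b, b), m(pair(pair(0, 0), pair(a, b)), pair(a, pair(a, b)), b))), pair(a, pair(a, pair(0, a))), pair(b, q(b)))))  →  pair(pair(b, m(pair(0, pair(pair(b, b), m(pair(pair(0, 0), pair(a, b)), pair(a, pair(a, b)), b))), pair(a, pair(a, pair(0, a))), pair(b, q(b)))), pair(b, m(pair(0, pair(pair(b, b), m(pair(pair(0, 0), pair(a, b)), pair(a, pair(a, b)), b))), pair(a, pair(a, pair(0, a))), pair(b, q(b)))))   [R2 at ε]
2. pair(pair(b, m(pair(0, pair(pair(b, b), m(pair(pair(0, 0), pair(a, b)), pair(a, pair(a, b)), b))), pair(a, pair(a, pair(0, a))), pair(b, q(b)))), pair(b, m(pair(0, pair(pair(b, b), m(pair(pair(0, 0), pair(a, b)), pair(a, pair(a, b)), b))), pair(a, pair(a, pair(0, a))), pair(b, q(b)))))  →  pair(pair(b, m(pair(0, pair(pair(b, b), 0)), pair(a, pair(a, pair(0, a))), pair(b, q(b)))), pair(b, m(pair(0, pair(pair(b, b), m(pair(pair(0, 0), pair(a, b)), pair(a, pair(a, b)), b))), pair(a, pair(a, pair(0, a))), pair(b, q(b)))))   [R6 at 1.2.1.2.2]
3. pair(pair(b, m(pair(0, pair(pair(b, b), 0)), pair(a, pair(a, pair(0, a))), pair(b, q(b)))), pair(b, m(pair(0, pair(pair(b, b), m(pair(pair(0, 0), pair(a, b)), pair(a, pair(a, b)), b))), pair(a, pair(a, pair(0, a))), pair(b, q(b)))))  →  pair(pair(b, m(pair(0, pair(pair(b, b), 0)), pair(a, pair(a, pair(0, a))), pair(b, pair(b, b)))), pair(b, m(pair(0, pair(pair(b, b), m(pair(pair(0, 0), pair(a, b)), pair(a, pair(a, b)), b))), pair(a, pair(a, pair(0, a))), pair(b, q(b)))))   [R2 at 1.2.3.2]
4. pair(pair(b, m(pair(0, pair(pair(b, b), 0)), pair(a, pair(a, pair(0, a))), pair(b, pair(b, b)))), pair(b, m(pair(0, pair(pair(b, b), m(pair(pair(0, 0), pair(a, b)), pair(a, pair(a, b)), b))), pair(a, pair(a, pair(0, a))), pair(b, q(b)))))  →  pair(pair(b, 0), pair(b, m(pair(0, pair(pair(b, b), m(pair(pair(0, 0), pair(a, b)), pair(a, pair(a, b)), b))), pair(a, pair(a, pair(0, a))), pair(b, q(b)))))   [R4 at 1.2]
5. pair(pair(b, 0), pair(b, m(pair(0, pair(pair(b, b), m(pair(pair(0, 0), pair(a, b)), pair(a, pair(a, b)), b))), pair(a, pair(a, pair(0, a))), pair(b, q(b)))))  →  pair(pair(b, 0), pair(b, m(pair(0, pair(pair(b, b), 0)), pair(a, pair(a, pair(0, a))), pair(b, q(b)))))   [R6 at 2.2.1.2.2]
6. pair(pair(b, 0), pair(b, m(pair(0, pair(pair(b, b), 0)), pair(a, pair(a, pair(0, a))), pair(b, q(b)))))  →  pair(pair(b, 0), pair(b, m(pair(0, pair(pair(b, b), 0)), pair(a, pair(a, pair(0, a))), pair(b, pair(b, b)))))   [R2 at 2.2.3.2]
7. pair(pair(b, 0), pair(b, m(pair(0, pair(pair(b, b), 0)), pair(a, pair(a, pair(0, a))), pair(b, pair(b, b)))))  →  pair(pair(b, 0), pair(b, 0))   [R4 at 2.2]

pair(pair(b, 0), pair(b, 0))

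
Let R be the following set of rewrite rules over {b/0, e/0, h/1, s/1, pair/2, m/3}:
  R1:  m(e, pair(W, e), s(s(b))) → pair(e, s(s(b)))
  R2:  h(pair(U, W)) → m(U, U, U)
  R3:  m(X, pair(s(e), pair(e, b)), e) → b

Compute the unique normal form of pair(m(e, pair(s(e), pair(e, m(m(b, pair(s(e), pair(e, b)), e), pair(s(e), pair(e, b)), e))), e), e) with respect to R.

1. pair(m(e, pair(s(e), pair(e, m(m(b, pair(s(e), pair(e, b)), e), pair(s(e), pair(e, b)), e))), e), e)  →  pair(m(e, pair(s(e), pair(e, b)), e), e)   [R3 at 1.2.2.2]
2. pair(m(e, pair(s(e), pair(e, b)), e), e)  →  pair(b, e)   [R3 at 1]

pair(b, e)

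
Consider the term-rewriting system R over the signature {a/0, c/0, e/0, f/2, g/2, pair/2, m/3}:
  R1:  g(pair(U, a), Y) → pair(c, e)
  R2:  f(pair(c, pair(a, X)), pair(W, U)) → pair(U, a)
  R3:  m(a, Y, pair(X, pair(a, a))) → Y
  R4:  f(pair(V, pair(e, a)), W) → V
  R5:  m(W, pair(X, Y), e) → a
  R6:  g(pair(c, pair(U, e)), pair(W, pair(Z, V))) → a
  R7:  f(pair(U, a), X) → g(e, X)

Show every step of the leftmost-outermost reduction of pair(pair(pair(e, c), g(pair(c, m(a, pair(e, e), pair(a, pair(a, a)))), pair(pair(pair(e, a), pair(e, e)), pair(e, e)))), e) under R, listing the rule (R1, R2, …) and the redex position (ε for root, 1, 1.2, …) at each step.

pair(pair(pair(e, c), a), e)

1. pair(pair(pair(e, c), g(pair(c, m(a, pair(e, e), pair(a, pair(a, a)))), pair(pair(pair(e, a), pair(e, e)), pair(e, e)))), e)  →  pair(pair(pair(e, c), g(pair(c, pair(e, e)), pair(pair(pair(e, a), pair(e, e)), pair(e, e)))), e)   [R3 at 1.2.1.2]
2. pair(pair(pair(e, c), g(pair(c, pair(e, e)), pair(pair(pair(e, a), pair(e, e)), pair(e, e)))), e)  →  pair(pair(pair(e, c), a), e)   [R6 at 1.2]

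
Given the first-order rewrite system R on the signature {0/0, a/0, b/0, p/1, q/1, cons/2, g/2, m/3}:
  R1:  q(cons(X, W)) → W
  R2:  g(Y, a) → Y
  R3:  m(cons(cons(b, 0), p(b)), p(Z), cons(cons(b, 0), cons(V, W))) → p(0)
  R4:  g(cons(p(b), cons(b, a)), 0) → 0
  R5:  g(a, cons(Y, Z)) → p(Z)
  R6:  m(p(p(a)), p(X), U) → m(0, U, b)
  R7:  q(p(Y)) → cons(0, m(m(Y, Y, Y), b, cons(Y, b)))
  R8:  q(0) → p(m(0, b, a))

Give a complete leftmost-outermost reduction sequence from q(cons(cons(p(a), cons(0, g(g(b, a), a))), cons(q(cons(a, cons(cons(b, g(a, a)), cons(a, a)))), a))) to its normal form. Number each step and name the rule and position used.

1. q(cons(cons(p(a), cons(0, g(g(b, a), a))), cons(q(cons(a, cons(cons(b, g(a, a)), cons(a, a)))), a)))  →  cons(q(cons(a, cons(cons(b, g(a, a)), cons(a, a)))), a)   [R1 at ε]
2. cons(q(cons(a, cons(cons(b, g(a, a)), cons(a, a)))), a)  →  cons(cons(cons(b, g(a, a)), cons(a, a)), a)   [R1 at 1]
3. cons(cons(cons(b, g(a, a)), cons(a, a)), a)  →  cons(cons(cons(b, a), cons(a, a)), a)   [R2 at 1.1.2]

cons(cons(cons(b, a), cons(a, a)), a)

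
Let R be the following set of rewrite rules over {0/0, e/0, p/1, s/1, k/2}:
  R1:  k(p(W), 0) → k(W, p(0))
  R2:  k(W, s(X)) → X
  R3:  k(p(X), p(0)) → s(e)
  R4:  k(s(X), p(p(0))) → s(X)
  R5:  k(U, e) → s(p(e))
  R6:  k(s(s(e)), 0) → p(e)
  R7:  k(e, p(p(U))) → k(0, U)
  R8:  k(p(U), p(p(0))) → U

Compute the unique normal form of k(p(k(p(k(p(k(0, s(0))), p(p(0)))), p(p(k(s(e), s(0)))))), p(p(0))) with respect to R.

0

1. k(p(k(p(k(p(k(0, s(0))), p(p(0)))), p(p(k(s(e), s(0)))))), p(p(0)))  →  k(p(k(p(k(0, s(0))), p(p(0)))), p(p(k(s(e), s(0)))))   [R8 at ε]
2. k(p(k(p(k(0, s(0))), p(p(0)))), p(p(k(s(e), s(0)))))  →  k(p(k(0, s(0))), p(p(k(s(e), s(0)))))   [R8 at 1.1]
3. k(p(k(0, s(0))), p(p(k(s(e), s(0)))))  →  k(p(0), p(p(k(s(e), s(0)))))   [R2 at 1.1]
4. k(p(0), p(p(k(s(e), s(0)))))  →  k(p(0), p(p(0)))   [R2 at 2.1.1]
5. k(p(0), p(p(0)))  →  0   [R8 at ε]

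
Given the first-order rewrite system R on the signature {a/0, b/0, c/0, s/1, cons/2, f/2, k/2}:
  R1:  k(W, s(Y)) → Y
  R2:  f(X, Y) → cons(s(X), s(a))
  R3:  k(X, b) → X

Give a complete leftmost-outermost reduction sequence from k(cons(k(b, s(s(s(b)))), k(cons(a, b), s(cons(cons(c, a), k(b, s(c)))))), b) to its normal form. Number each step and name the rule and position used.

1. k(cons(k(b, s(s(s(b)))), k(cons(a, b), s(cons(cons(c, a), k(b, s(c)))))), b)  →  cons(k(b, s(s(s(b)))), k(cons(a, b), s(cons(cons(c, a), k(b, s(c))))))   [R3 at ε]
2. cons(k(b, s(s(s(b)))), k(cons(a, b), s(cons(cons(c, a), k(b, s(c))))))  →  cons(s(s(b)), k(cons(a, b), s(cons(cons(c, a), k(b, s(c))))))   [R1 at 1]
3. cons(s(s(b)), k(cons(a, b), s(cons(cons(c, a), k(b, s(c))))))  →  cons(s(s(b)), cons(cons(c, a), k(b, s(c))))   [R1 at 2]
4. cons(s(s(b)), cons(cons(c, a), k(b, s(c))))  →  cons(s(s(b)), cons(cons(c, a), c))   [R1 at 2.2]

cons(s(s(b)), cons(cons(c, a), c))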